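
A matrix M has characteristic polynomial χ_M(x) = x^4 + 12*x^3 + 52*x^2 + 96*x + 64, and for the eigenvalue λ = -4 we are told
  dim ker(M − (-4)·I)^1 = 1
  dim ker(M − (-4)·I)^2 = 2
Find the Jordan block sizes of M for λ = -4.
Block sizes for λ = -4: [2]

From the dimensions of kernels of powers, the number of Jordan blocks of size at least j is d_j − d_{j−1} where d_j = dim ker(N^j) (with d_0 = 0). Computing the differences gives [1, 1].
The number of blocks of size exactly k is (#blocks of size ≥ k) − (#blocks of size ≥ k + 1), so the partition is: 1 block(s) of size 2.
In nonincreasing order the block sizes are [2].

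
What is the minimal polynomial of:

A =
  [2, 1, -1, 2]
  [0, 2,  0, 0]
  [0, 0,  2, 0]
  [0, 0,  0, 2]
x^2 - 4*x + 4

The characteristic polynomial is χ_A(x) = (x - 2)^4, so the eigenvalues are known. The minimal polynomial is
  m_A(x) = Π_λ (x − λ)^{k_λ}
where k_λ is the size of the *largest* Jordan block for λ (equivalently, the smallest k with (A − λI)^k v = 0 for every generalised eigenvector v of λ).

  λ = 2: largest Jordan block has size 2, contributing (x − 2)^2

So m_A(x) = (x - 2)^2 = x^2 - 4*x + 4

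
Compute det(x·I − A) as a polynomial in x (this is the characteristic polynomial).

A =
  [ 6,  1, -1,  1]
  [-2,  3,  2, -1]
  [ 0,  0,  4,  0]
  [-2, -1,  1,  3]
x^4 - 16*x^3 + 96*x^2 - 256*x + 256

Expanding det(x·I − A) (e.g. by cofactor expansion or by noting that A is similar to its Jordan form J, which has the same characteristic polynomial as A) gives
  χ_A(x) = x^4 - 16*x^3 + 96*x^2 - 256*x + 256
which factors as (x - 4)^4. The eigenvalues (with algebraic multiplicities) are λ = 4 with multiplicity 4.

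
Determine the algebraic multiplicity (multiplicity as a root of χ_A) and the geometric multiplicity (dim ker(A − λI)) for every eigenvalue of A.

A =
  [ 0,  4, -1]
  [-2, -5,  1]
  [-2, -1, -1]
λ = -2: alg = 3, geom = 1

Step 1 — factor the characteristic polynomial to read off the algebraic multiplicities:
  χ_A(x) = (x + 2)^3

Step 2 — compute geometric multiplicities via the rank-nullity identity g(λ) = n − rank(A − λI):
  rank(A − (-2)·I) = 2, so dim ker(A − (-2)·I) = n − 2 = 1

Summary:
  λ = -2: algebraic multiplicity = 3, geometric multiplicity = 1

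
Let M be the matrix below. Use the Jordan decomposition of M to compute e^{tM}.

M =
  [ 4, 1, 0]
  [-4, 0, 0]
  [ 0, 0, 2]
e^{tM} =
  [2*t*exp(2*t) + exp(2*t), t*exp(2*t), 0]
  [-4*t*exp(2*t), -2*t*exp(2*t) + exp(2*t), 0]
  [0, 0, exp(2*t)]

Strategy: write M = P · J · P⁻¹ where J is a Jordan canonical form, so e^{tM} = P · e^{tJ} · P⁻¹, and e^{tJ} can be computed block-by-block.

M has Jordan form
J =
  [2, 1, 0]
  [0, 2, 0]
  [0, 0, 2]
(up to reordering of blocks).

Per-block formulas:
  For a 2×2 Jordan block J_2(2): exp(t · J_2(2)) = e^(2t)·(I + t·N), where N is the 2×2 nilpotent shift.
  For a 1×1 block at λ = 2: exp(t · [2]) = [e^(2t)].

After assembling e^{tJ} and conjugating by P, we get:

e^{tM} =
  [2*t*exp(2*t) + exp(2*t), t*exp(2*t), 0]
  [-4*t*exp(2*t), -2*t*exp(2*t) + exp(2*t), 0]
  [0, 0, exp(2*t)]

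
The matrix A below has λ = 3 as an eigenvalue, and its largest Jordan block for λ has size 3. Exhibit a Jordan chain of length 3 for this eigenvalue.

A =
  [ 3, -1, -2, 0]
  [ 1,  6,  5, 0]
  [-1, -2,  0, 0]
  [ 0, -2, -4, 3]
A Jordan chain for λ = 3 of length 3:
v_1 = (1, -2, 1, 2)ᵀ
v_2 = (0, 1, -1, 0)ᵀ
v_3 = (1, 0, 0, 0)ᵀ

Let N = A − (3)·I. We want v_3 with N^3 v_3 = 0 but N^2 v_3 ≠ 0; then v_{j-1} := N · v_j for j = 3, …, 2.

Pick v_3 = (1, 0, 0, 0)ᵀ.
Then v_2 = N · v_3 = (0, 1, -1, 0)ᵀ.
Then v_1 = N · v_2 = (1, -2, 1, 2)ᵀ.

Sanity check: (A − (3)·I) v_1 = (0, 0, 0, 0)ᵀ = 0. ✓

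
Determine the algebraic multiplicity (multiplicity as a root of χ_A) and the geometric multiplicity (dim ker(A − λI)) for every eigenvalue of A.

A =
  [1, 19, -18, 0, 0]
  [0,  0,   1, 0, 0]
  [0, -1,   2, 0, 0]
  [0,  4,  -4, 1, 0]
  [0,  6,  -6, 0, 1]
λ = 1: alg = 5, geom = 3

Step 1 — factor the characteristic polynomial to read off the algebraic multiplicities:
  χ_A(x) = (x - 1)^5

Step 2 — compute geometric multiplicities via the rank-nullity identity g(λ) = n − rank(A − λI):
  rank(A − (1)·I) = 2, so dim ker(A − (1)·I) = n − 2 = 3

Summary:
  λ = 1: algebraic multiplicity = 5, geometric multiplicity = 3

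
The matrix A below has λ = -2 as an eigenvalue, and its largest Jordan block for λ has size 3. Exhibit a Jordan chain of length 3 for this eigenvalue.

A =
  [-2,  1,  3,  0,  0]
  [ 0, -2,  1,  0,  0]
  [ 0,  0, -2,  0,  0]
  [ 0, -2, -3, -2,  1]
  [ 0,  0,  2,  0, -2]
A Jordan chain for λ = -2 of length 3:
v_1 = (1, 0, 0, 0, 0)ᵀ
v_2 = (3, 1, 0, -3, 2)ᵀ
v_3 = (0, 0, 1, 0, 0)ᵀ

Let N = A − (-2)·I. We want v_3 with N^3 v_3 = 0 but N^2 v_3 ≠ 0; then v_{j-1} := N · v_j for j = 3, …, 2.

Pick v_3 = (0, 0, 1, 0, 0)ᵀ.
Then v_2 = N · v_3 = (3, 1, 0, -3, 2)ᵀ.
Then v_1 = N · v_2 = (1, 0, 0, 0, 0)ᵀ.

Sanity check: (A − (-2)·I) v_1 = (0, 0, 0, 0, 0)ᵀ = 0. ✓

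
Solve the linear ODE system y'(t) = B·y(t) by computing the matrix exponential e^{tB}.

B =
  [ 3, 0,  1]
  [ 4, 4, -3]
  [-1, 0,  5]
e^{tB} =
  [-t*exp(4*t) + exp(4*t), 0, t*exp(4*t)]
  [-t^2*exp(4*t)/2 + 4*t*exp(4*t), exp(4*t), t^2*exp(4*t)/2 - 3*t*exp(4*t)]
  [-t*exp(4*t), 0, t*exp(4*t) + exp(4*t)]

Strategy: write B = P · J · P⁻¹ where J is a Jordan canonical form, so e^{tB} = P · e^{tJ} · P⁻¹, and e^{tJ} can be computed block-by-block.

B has Jordan form
J =
  [4, 1, 0]
  [0, 4, 1]
  [0, 0, 4]
(up to reordering of blocks).

Per-block formulas:
  For a 3×3 Jordan block J_3(4): exp(t · J_3(4)) = e^(4t)·(I + t·N + (t^2/2)·N^2), where N is the 3×3 nilpotent shift.

After assembling e^{tJ} and conjugating by P, we get:

e^{tB} =
  [-t*exp(4*t) + exp(4*t), 0, t*exp(4*t)]
  [-t^2*exp(4*t)/2 + 4*t*exp(4*t), exp(4*t), t^2*exp(4*t)/2 - 3*t*exp(4*t)]
  [-t*exp(4*t), 0, t*exp(4*t) + exp(4*t)]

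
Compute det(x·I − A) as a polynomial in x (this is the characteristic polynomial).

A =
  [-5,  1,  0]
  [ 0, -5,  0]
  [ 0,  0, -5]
x^3 + 15*x^2 + 75*x + 125

Expanding det(x·I − A) (e.g. by cofactor expansion or by noting that A is similar to its Jordan form J, which has the same characteristic polynomial as A) gives
  χ_A(x) = x^3 + 15*x^2 + 75*x + 125
which factors as (x + 5)^3. The eigenvalues (with algebraic multiplicities) are λ = -5 with multiplicity 3.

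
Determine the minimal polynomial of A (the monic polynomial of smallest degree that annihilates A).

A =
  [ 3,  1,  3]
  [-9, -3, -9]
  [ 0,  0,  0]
x^2

The characteristic polynomial is χ_A(x) = x^3, so the eigenvalues are known. The minimal polynomial is
  m_A(x) = Π_λ (x − λ)^{k_λ}
where k_λ is the size of the *largest* Jordan block for λ (equivalently, the smallest k with (A − λI)^k v = 0 for every generalised eigenvector v of λ).

  λ = 0: largest Jordan block has size 2, contributing (x − 0)^2

So m_A(x) = x^2 = x^2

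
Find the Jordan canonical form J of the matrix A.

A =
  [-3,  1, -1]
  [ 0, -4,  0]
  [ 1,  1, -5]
J_2(-4) ⊕ J_1(-4)

The characteristic polynomial is
  det(x·I − A) = x^3 + 12*x^2 + 48*x + 64 = (x + 4)^3

Eigenvalues and multiplicities (the geometric multiplicity of λ is n − rank(A − λI), which equals the number of Jordan blocks for λ):
  λ = -4: algebraic multiplicity = 3, geometric multiplicity = 2

Determining the block sizes for each eigenvalue:
  λ = -4: 2 blocks summing to 3 forces exactly one block of size 2 and the rest size 1 → block sizes [2, 1]

Assembling the blocks gives a Jordan form
J =
  [-4,  1,  0]
  [ 0, -4,  0]
  [ 0,  0, -4]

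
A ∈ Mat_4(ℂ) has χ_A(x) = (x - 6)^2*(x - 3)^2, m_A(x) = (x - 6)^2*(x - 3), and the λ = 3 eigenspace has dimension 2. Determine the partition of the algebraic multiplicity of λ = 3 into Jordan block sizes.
Block sizes for λ = 3: [1, 1]

Step 1 — from the characteristic polynomial, algebraic multiplicity of λ = 3 is 2. From dim ker(A − (3)·I) = 2, there are exactly 2 Jordan blocks for λ = 3.
Step 2 — from the minimal polynomial, the factor (x − 3) tells us the largest block for λ = 3 has size 1.
Step 3 — with total size 2, 2 blocks, and largest block 1, the block sizes (in nonincreasing order) are [1, 1].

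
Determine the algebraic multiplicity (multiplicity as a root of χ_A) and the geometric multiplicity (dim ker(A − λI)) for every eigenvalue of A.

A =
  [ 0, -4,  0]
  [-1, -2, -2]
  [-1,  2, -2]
λ = -2: alg = 2, geom = 1; λ = 0: alg = 1, geom = 1

Step 1 — factor the characteristic polynomial to read off the algebraic multiplicities:
  χ_A(x) = x*(x + 2)^2

Step 2 — compute geometric multiplicities via the rank-nullity identity g(λ) = n − rank(A − λI):
  rank(A − (-2)·I) = 2, so dim ker(A − (-2)·I) = n − 2 = 1
  rank(A − (0)·I) = 2, so dim ker(A − (0)·I) = n − 2 = 1

Summary:
  λ = -2: algebraic multiplicity = 2, geometric multiplicity = 1
  λ = 0: algebraic multiplicity = 1, geometric multiplicity = 1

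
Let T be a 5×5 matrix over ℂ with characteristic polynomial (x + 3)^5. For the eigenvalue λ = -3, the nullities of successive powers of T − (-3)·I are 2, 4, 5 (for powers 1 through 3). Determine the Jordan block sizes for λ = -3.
Block sizes for λ = -3: [3, 2]

From the dimensions of kernels of powers, the number of Jordan blocks of size at least j is d_j − d_{j−1} where d_j = dim ker(N^j) (with d_0 = 0). Computing the differences gives [2, 2, 1].
The number of blocks of size exactly k is (#blocks of size ≥ k) − (#blocks of size ≥ k + 1), so the partition is: 1 block(s) of size 2, 1 block(s) of size 3.
In nonincreasing order the block sizes are [3, 2].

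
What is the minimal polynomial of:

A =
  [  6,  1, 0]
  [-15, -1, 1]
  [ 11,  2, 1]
x^3 - 6*x^2 + 12*x - 8

The characteristic polynomial is χ_A(x) = (x - 2)^3, so the eigenvalues are known. The minimal polynomial is
  m_A(x) = Π_λ (x − λ)^{k_λ}
where k_λ is the size of the *largest* Jordan block for λ (equivalently, the smallest k with (A − λI)^k v = 0 for every generalised eigenvector v of λ).

  λ = 2: largest Jordan block has size 3, contributing (x − 2)^3

So m_A(x) = (x - 2)^3 = x^3 - 6*x^2 + 12*x - 8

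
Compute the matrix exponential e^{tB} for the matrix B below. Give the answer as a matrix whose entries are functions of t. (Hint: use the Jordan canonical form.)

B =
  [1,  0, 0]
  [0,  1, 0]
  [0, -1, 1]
e^{tB} =
  [exp(t), 0, 0]
  [0, exp(t), 0]
  [0, -t*exp(t), exp(t)]

Strategy: write B = P · J · P⁻¹ where J is a Jordan canonical form, so e^{tB} = P · e^{tJ} · P⁻¹, and e^{tJ} can be computed block-by-block.

B has Jordan form
J =
  [1, 1, 0]
  [0, 1, 0]
  [0, 0, 1]
(up to reordering of blocks).

Per-block formulas:
  For a 2×2 Jordan block J_2(1): exp(t · J_2(1)) = e^(1t)·(I + t·N), where N is the 2×2 nilpotent shift.
  For a 1×1 block at λ = 1: exp(t · [1]) = [e^(1t)].

After assembling e^{tJ} and conjugating by P, we get:

e^{tB} =
  [exp(t), 0, 0]
  [0, exp(t), 0]
  [0, -t*exp(t), exp(t)]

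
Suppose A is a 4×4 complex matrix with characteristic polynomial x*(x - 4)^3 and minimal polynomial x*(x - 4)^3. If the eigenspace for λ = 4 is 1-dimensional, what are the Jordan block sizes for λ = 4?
Block sizes for λ = 4: [3]

Step 1 — from the characteristic polynomial, algebraic multiplicity of λ = 4 is 3. From dim ker(A − (4)·I) = 1, there are exactly 1 Jordan blocks for λ = 4.
Step 2 — from the minimal polynomial, the factor (x − 4)^3 tells us the largest block for λ = 4 has size 3.
Step 3 — with total size 3, 1 blocks, and largest block 3, the block sizes (in nonincreasing order) are [3].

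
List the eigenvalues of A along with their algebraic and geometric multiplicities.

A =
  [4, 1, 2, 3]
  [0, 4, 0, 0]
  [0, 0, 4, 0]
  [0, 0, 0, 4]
λ = 4: alg = 4, geom = 3

Step 1 — factor the characteristic polynomial to read off the algebraic multiplicities:
  χ_A(x) = (x - 4)^4

Step 2 — compute geometric multiplicities via the rank-nullity identity g(λ) = n − rank(A − λI):
  rank(A − (4)·I) = 1, so dim ker(A − (4)·I) = n − 1 = 3

Summary:
  λ = 4: algebraic multiplicity = 4, geometric multiplicity = 3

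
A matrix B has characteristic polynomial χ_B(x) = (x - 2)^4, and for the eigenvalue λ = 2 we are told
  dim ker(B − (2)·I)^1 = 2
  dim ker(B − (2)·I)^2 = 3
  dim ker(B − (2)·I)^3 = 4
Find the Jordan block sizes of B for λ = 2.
Block sizes for λ = 2: [3, 1]

From the dimensions of kernels of powers, the number of Jordan blocks of size at least j is d_j − d_{j−1} where d_j = dim ker(N^j) (with d_0 = 0). Computing the differences gives [2, 1, 1].
The number of blocks of size exactly k is (#blocks of size ≥ k) − (#blocks of size ≥ k + 1), so the partition is: 1 block(s) of size 1, 1 block(s) of size 3.
In nonincreasing order the block sizes are [3, 1].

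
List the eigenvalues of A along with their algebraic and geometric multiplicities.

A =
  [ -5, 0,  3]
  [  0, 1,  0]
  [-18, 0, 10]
λ = 1: alg = 2, geom = 2; λ = 4: alg = 1, geom = 1

Step 1 — factor the characteristic polynomial to read off the algebraic multiplicities:
  χ_A(x) = (x - 4)*(x - 1)^2

Step 2 — compute geometric multiplicities via the rank-nullity identity g(λ) = n − rank(A − λI):
  rank(A − (1)·I) = 1, so dim ker(A − (1)·I) = n − 1 = 2
  rank(A − (4)·I) = 2, so dim ker(A − (4)·I) = n − 2 = 1

Summary:
  λ = 1: algebraic multiplicity = 2, geometric multiplicity = 2
  λ = 4: algebraic multiplicity = 1, geometric multiplicity = 1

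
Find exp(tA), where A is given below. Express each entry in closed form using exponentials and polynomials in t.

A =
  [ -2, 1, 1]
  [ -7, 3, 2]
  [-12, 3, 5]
e^{tA} =
  [-3*t^2*exp(2*t)/2 - 4*t*exp(2*t) + exp(2*t), t*exp(2*t), t^2*exp(2*t)/2 + t*exp(2*t)]
  [-3*t^2*exp(2*t)/2 - 7*t*exp(2*t), t*exp(2*t) + exp(2*t), t^2*exp(2*t)/2 + 2*t*exp(2*t)]
  [-9*t^2*exp(2*t)/2 - 12*t*exp(2*t), 3*t*exp(2*t), 3*t^2*exp(2*t)/2 + 3*t*exp(2*t) + exp(2*t)]

Strategy: write A = P · J · P⁻¹ where J is a Jordan canonical form, so e^{tA} = P · e^{tJ} · P⁻¹, and e^{tJ} can be computed block-by-block.

A has Jordan form
J =
  [2, 1, 0]
  [0, 2, 1]
  [0, 0, 2]
(up to reordering of blocks).

Per-block formulas:
  For a 3×3 Jordan block J_3(2): exp(t · J_3(2)) = e^(2t)·(I + t·N + (t^2/2)·N^2), where N is the 3×3 nilpotent shift.

After assembling e^{tJ} and conjugating by P, we get:

e^{tA} =
  [-3*t^2*exp(2*t)/2 - 4*t*exp(2*t) + exp(2*t), t*exp(2*t), t^2*exp(2*t)/2 + t*exp(2*t)]
  [-3*t^2*exp(2*t)/2 - 7*t*exp(2*t), t*exp(2*t) + exp(2*t), t^2*exp(2*t)/2 + 2*t*exp(2*t)]
  [-9*t^2*exp(2*t)/2 - 12*t*exp(2*t), 3*t*exp(2*t), 3*t^2*exp(2*t)/2 + 3*t*exp(2*t) + exp(2*t)]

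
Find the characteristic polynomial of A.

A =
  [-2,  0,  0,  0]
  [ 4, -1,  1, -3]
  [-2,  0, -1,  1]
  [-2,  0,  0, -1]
x^4 + 5*x^3 + 9*x^2 + 7*x + 2

Expanding det(x·I − A) (e.g. by cofactor expansion or by noting that A is similar to its Jordan form J, which has the same characteristic polynomial as A) gives
  χ_A(x) = x^4 + 5*x^3 + 9*x^2 + 7*x + 2
which factors as (x + 1)^3*(x + 2). The eigenvalues (with algebraic multiplicities) are λ = -2 with multiplicity 1, λ = -1 with multiplicity 3.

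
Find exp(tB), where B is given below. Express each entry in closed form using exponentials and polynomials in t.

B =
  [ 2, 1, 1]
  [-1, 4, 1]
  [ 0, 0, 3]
e^{tB} =
  [-t*exp(3*t) + exp(3*t), t*exp(3*t), t*exp(3*t)]
  [-t*exp(3*t), t*exp(3*t) + exp(3*t), t*exp(3*t)]
  [0, 0, exp(3*t)]

Strategy: write B = P · J · P⁻¹ where J is a Jordan canonical form, so e^{tB} = P · e^{tJ} · P⁻¹, and e^{tJ} can be computed block-by-block.

B has Jordan form
J =
  [3, 1, 0]
  [0, 3, 0]
  [0, 0, 3]
(up to reordering of blocks).

Per-block formulas:
  For a 1×1 block at λ = 3: exp(t · [3]) = [e^(3t)].
  For a 2×2 Jordan block J_2(3): exp(t · J_2(3)) = e^(3t)·(I + t·N), where N is the 2×2 nilpotent shift.

After assembling e^{tJ} and conjugating by P, we get:

e^{tB} =
  [-t*exp(3*t) + exp(3*t), t*exp(3*t), t*exp(3*t)]
  [-t*exp(3*t), t*exp(3*t) + exp(3*t), t*exp(3*t)]
  [0, 0, exp(3*t)]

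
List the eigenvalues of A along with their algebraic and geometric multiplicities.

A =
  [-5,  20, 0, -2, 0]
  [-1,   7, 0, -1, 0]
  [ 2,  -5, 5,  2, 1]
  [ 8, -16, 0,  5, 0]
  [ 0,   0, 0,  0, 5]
λ = -3: alg = 1, geom = 1; λ = 5: alg = 4, geom = 2

Step 1 — factor the characteristic polynomial to read off the algebraic multiplicities:
  χ_A(x) = (x - 5)^4*(x + 3)

Step 2 — compute geometric multiplicities via the rank-nullity identity g(λ) = n − rank(A − λI):
  rank(A − (-3)·I) = 4, so dim ker(A − (-3)·I) = n − 4 = 1
  rank(A − (5)·I) = 3, so dim ker(A − (5)·I) = n − 3 = 2

Summary:
  λ = -3: algebraic multiplicity = 1, geometric multiplicity = 1
  λ = 5: algebraic multiplicity = 4, geometric multiplicity = 2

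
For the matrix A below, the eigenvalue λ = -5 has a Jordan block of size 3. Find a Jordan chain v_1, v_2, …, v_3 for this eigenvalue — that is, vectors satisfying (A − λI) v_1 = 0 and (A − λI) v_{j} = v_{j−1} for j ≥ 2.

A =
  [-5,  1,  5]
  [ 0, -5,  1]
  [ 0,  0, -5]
A Jordan chain for λ = -5 of length 3:
v_1 = (1, 0, 0)ᵀ
v_2 = (5, 1, 0)ᵀ
v_3 = (0, 0, 1)ᵀ

Let N = A − (-5)·I. We want v_3 with N^3 v_3 = 0 but N^2 v_3 ≠ 0; then v_{j-1} := N · v_j for j = 3, …, 2.

Pick v_3 = (0, 0, 1)ᵀ.
Then v_2 = N · v_3 = (5, 1, 0)ᵀ.
Then v_1 = N · v_2 = (1, 0, 0)ᵀ.

Sanity check: (A − (-5)·I) v_1 = (0, 0, 0)ᵀ = 0. ✓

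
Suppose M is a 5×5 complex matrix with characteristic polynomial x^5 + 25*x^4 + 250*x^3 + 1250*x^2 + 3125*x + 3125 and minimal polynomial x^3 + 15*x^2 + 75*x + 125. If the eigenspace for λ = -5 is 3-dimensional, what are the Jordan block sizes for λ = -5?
Block sizes for λ = -5: [3, 1, 1]

Step 1 — from the characteristic polynomial, algebraic multiplicity of λ = -5 is 5. From dim ker(M − (-5)·I) = 3, there are exactly 3 Jordan blocks for λ = -5.
Step 2 — from the minimal polynomial, the factor (x + 5)^3 tells us the largest block for λ = -5 has size 3.
Step 3 — with total size 5, 3 blocks, and largest block 3, the block sizes (in nonincreasing order) are [3, 1, 1].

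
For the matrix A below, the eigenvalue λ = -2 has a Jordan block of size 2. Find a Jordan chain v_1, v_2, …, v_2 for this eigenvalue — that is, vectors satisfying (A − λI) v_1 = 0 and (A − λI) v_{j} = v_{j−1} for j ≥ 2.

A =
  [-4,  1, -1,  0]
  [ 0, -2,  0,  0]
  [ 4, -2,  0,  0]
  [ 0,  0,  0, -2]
A Jordan chain for λ = -2 of length 2:
v_1 = (-2, 0, 4, 0)ᵀ
v_2 = (1, 0, 0, 0)ᵀ

Let N = A − (-2)·I. We want v_2 with N^2 v_2 = 0 but N^1 v_2 ≠ 0; then v_{j-1} := N · v_j for j = 2, …, 2.

Pick v_2 = (1, 0, 0, 0)ᵀ.
Then v_1 = N · v_2 = (-2, 0, 4, 0)ᵀ.

Sanity check: (A − (-2)·I) v_1 = (0, 0, 0, 0)ᵀ = 0. ✓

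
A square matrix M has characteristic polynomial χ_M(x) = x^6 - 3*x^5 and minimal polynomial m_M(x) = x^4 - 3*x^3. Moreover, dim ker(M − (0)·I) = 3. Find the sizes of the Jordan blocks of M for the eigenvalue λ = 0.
Block sizes for λ = 0: [3, 1, 1]

Step 1 — from the characteristic polynomial, algebraic multiplicity of λ = 0 is 5. From dim ker(M − (0)·I) = 3, there are exactly 3 Jordan blocks for λ = 0.
Step 2 — from the minimal polynomial, the factor (x − 0)^3 tells us the largest block for λ = 0 has size 3.
Step 3 — with total size 5, 3 blocks, and largest block 3, the block sizes (in nonincreasing order) are [3, 1, 1].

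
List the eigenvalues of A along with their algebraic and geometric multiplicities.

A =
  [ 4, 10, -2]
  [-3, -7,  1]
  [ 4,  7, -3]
λ = -2: alg = 3, geom = 1

Step 1 — factor the characteristic polynomial to read off the algebraic multiplicities:
  χ_A(x) = (x + 2)^3

Step 2 — compute geometric multiplicities via the rank-nullity identity g(λ) = n − rank(A − λI):
  rank(A − (-2)·I) = 2, so dim ker(A − (-2)·I) = n − 2 = 1

Summary:
  λ = -2: algebraic multiplicity = 3, geometric multiplicity = 1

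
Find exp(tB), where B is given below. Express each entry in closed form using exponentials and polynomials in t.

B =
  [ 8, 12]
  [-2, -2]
e^{tB} =
  [3*exp(4*t) - 2*exp(2*t), 6*exp(4*t) - 6*exp(2*t)]
  [-exp(4*t) + exp(2*t), -2*exp(4*t) + 3*exp(2*t)]

Strategy: write B = P · J · P⁻¹ where J is a Jordan canonical form, so e^{tB} = P · e^{tJ} · P⁻¹, and e^{tJ} can be computed block-by-block.

B has Jordan form
J =
  [2, 0]
  [0, 4]
(up to reordering of blocks).

Per-block formulas:
  For a 1×1 block at λ = 2: exp(t · [2]) = [e^(2t)].
  For a 1×1 block at λ = 4: exp(t · [4]) = [e^(4t)].

After assembling e^{tJ} and conjugating by P, we get:

e^{tB} =
  [3*exp(4*t) - 2*exp(2*t), 6*exp(4*t) - 6*exp(2*t)]
  [-exp(4*t) + exp(2*t), -2*exp(4*t) + 3*exp(2*t)]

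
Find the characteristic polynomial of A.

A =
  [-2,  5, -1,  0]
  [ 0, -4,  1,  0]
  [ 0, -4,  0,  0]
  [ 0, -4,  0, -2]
x^4 + 8*x^3 + 24*x^2 + 32*x + 16

Expanding det(x·I − A) (e.g. by cofactor expansion or by noting that A is similar to its Jordan form J, which has the same characteristic polynomial as A) gives
  χ_A(x) = x^4 + 8*x^3 + 24*x^2 + 32*x + 16
which factors as (x + 2)^4. The eigenvalues (with algebraic multiplicities) are λ = -2 with multiplicity 4.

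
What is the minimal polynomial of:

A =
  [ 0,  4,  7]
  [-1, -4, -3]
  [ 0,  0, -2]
x^3 + 6*x^2 + 12*x + 8

The characteristic polynomial is χ_A(x) = (x + 2)^3, so the eigenvalues are known. The minimal polynomial is
  m_A(x) = Π_λ (x − λ)^{k_λ}
where k_λ is the size of the *largest* Jordan block for λ (equivalently, the smallest k with (A − λI)^k v = 0 for every generalised eigenvector v of λ).

  λ = -2: largest Jordan block has size 3, contributing (x + 2)^3

So m_A(x) = (x + 2)^3 = x^3 + 6*x^2 + 12*x + 8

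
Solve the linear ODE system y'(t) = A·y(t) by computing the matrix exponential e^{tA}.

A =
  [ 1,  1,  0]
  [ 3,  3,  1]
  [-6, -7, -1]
e^{tA} =
  [3*t^2*exp(t)/2 + exp(t), t^2*exp(t) + t*exp(t), t^2*exp(t)/2]
  [3*t*exp(t), 2*t*exp(t) + exp(t), t*exp(t)]
  [-9*t^2*exp(t)/2 - 6*t*exp(t), -3*t^2*exp(t) - 7*t*exp(t), -3*t^2*exp(t)/2 - 2*t*exp(t) + exp(t)]

Strategy: write A = P · J · P⁻¹ where J is a Jordan canonical form, so e^{tA} = P · e^{tJ} · P⁻¹, and e^{tJ} can be computed block-by-block.

A has Jordan form
J =
  [1, 1, 0]
  [0, 1, 1]
  [0, 0, 1]
(up to reordering of blocks).

Per-block formulas:
  For a 3×3 Jordan block J_3(1): exp(t · J_3(1)) = e^(1t)·(I + t·N + (t^2/2)·N^2), where N is the 3×3 nilpotent shift.

After assembling e^{tJ} and conjugating by P, we get:

e^{tA} =
  [3*t^2*exp(t)/2 + exp(t), t^2*exp(t) + t*exp(t), t^2*exp(t)/2]
  [3*t*exp(t), 2*t*exp(t) + exp(t), t*exp(t)]
  [-9*t^2*exp(t)/2 - 6*t*exp(t), -3*t^2*exp(t) - 7*t*exp(t), -3*t^2*exp(t)/2 - 2*t*exp(t) + exp(t)]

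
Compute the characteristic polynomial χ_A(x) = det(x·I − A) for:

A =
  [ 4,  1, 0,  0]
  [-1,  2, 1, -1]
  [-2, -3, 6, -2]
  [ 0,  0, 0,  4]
x^4 - 16*x^3 + 96*x^2 - 256*x + 256

Expanding det(x·I − A) (e.g. by cofactor expansion or by noting that A is similar to its Jordan form J, which has the same characteristic polynomial as A) gives
  χ_A(x) = x^4 - 16*x^3 + 96*x^2 - 256*x + 256
which factors as (x - 4)^4. The eigenvalues (with algebraic multiplicities) are λ = 4 with multiplicity 4.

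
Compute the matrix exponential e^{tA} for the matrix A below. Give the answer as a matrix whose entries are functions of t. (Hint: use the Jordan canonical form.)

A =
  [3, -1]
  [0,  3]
e^{tA} =
  [exp(3*t), -t*exp(3*t)]
  [0, exp(3*t)]

Strategy: write A = P · J · P⁻¹ where J is a Jordan canonical form, so e^{tA} = P · e^{tJ} · P⁻¹, and e^{tJ} can be computed block-by-block.

A has Jordan form
J =
  [3, 1]
  [0, 3]
(up to reordering of blocks).

Per-block formulas:
  For a 2×2 Jordan block J_2(3): exp(t · J_2(3)) = e^(3t)·(I + t·N), where N is the 2×2 nilpotent shift.

After assembling e^{tJ} and conjugating by P, we get:

e^{tA} =
  [exp(3*t), -t*exp(3*t)]
  [0, exp(3*t)]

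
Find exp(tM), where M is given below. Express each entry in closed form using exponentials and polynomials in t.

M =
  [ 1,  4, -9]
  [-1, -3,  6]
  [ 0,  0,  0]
e^{tM} =
  [2*t*exp(-t) + exp(-t), 4*t*exp(-t), -6*t*exp(-t) - 3 + 3*exp(-t)]
  [-t*exp(-t), -2*t*exp(-t) + exp(-t), 3*t*exp(-t) + 3 - 3*exp(-t)]
  [0, 0, 1]

Strategy: write M = P · J · P⁻¹ where J is a Jordan canonical form, so e^{tM} = P · e^{tJ} · P⁻¹, and e^{tJ} can be computed block-by-block.

M has Jordan form
J =
  [-1,  1, 0]
  [ 0, -1, 0]
  [ 0,  0, 0]
(up to reordering of blocks).

Per-block formulas:
  For a 2×2 Jordan block J_2(-1): exp(t · J_2(-1)) = e^(-1t)·(I + t·N), where N is the 2×2 nilpotent shift.
  For a 1×1 block at λ = 0: exp(t · [0]) = [e^(0t)].

After assembling e^{tJ} and conjugating by P, we get:

e^{tM} =
  [2*t*exp(-t) + exp(-t), 4*t*exp(-t), -6*t*exp(-t) - 3 + 3*exp(-t)]
  [-t*exp(-t), -2*t*exp(-t) + exp(-t), 3*t*exp(-t) + 3 - 3*exp(-t)]
  [0, 0, 1]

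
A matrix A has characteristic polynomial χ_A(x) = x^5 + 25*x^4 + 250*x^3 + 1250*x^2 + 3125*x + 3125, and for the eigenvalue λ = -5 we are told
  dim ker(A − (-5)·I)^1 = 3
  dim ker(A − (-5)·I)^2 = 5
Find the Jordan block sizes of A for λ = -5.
Block sizes for λ = -5: [2, 2, 1]

From the dimensions of kernels of powers, the number of Jordan blocks of size at least j is d_j − d_{j−1} where d_j = dim ker(N^j) (with d_0 = 0). Computing the differences gives [3, 2].
The number of blocks of size exactly k is (#blocks of size ≥ k) − (#blocks of size ≥ k + 1), so the partition is: 1 block(s) of size 1, 2 block(s) of size 2.
In nonincreasing order the block sizes are [2, 2, 1].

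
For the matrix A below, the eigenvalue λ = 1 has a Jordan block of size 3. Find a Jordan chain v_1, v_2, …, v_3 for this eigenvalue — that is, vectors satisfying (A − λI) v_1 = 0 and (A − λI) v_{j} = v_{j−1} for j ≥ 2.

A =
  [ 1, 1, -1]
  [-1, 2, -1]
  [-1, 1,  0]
A Jordan chain for λ = 1 of length 3:
v_1 = (0, -1, -1)ᵀ
v_2 = (1, 1, 1)ᵀ
v_3 = (0, 1, 0)ᵀ

Let N = A − (1)·I. We want v_3 with N^3 v_3 = 0 but N^2 v_3 ≠ 0; then v_{j-1} := N · v_j for j = 3, …, 2.

Pick v_3 = (0, 1, 0)ᵀ.
Then v_2 = N · v_3 = (1, 1, 1)ᵀ.
Then v_1 = N · v_2 = (0, -1, -1)ᵀ.

Sanity check: (A − (1)·I) v_1 = (0, 0, 0)ᵀ = 0. ✓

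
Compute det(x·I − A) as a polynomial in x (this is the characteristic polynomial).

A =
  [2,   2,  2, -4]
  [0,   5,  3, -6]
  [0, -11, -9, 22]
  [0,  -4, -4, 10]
x^4 - 8*x^3 + 24*x^2 - 32*x + 16

Expanding det(x·I − A) (e.g. by cofactor expansion or by noting that A is similar to its Jordan form J, which has the same characteristic polynomial as A) gives
  χ_A(x) = x^4 - 8*x^3 + 24*x^2 - 32*x + 16
which factors as (x - 2)^4. The eigenvalues (with algebraic multiplicities) are λ = 2 with multiplicity 4.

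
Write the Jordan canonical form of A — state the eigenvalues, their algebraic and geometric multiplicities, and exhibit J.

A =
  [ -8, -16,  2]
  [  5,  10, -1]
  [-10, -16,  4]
J_2(2) ⊕ J_1(2)

The characteristic polynomial is
  det(x·I − A) = x^3 - 6*x^2 + 12*x - 8 = (x - 2)^3

Eigenvalues and multiplicities (the geometric multiplicity of λ is n − rank(A − λI), which equals the number of Jordan blocks for λ):
  λ = 2: algebraic multiplicity = 3, geometric multiplicity = 2

Determining the block sizes for each eigenvalue:
  λ = 2: 2 blocks summing to 3 forces exactly one block of size 2 and the rest size 1 → block sizes [2, 1]

Assembling the blocks gives a Jordan form
J =
  [2, 1, 0]
  [0, 2, 0]
  [0, 0, 2]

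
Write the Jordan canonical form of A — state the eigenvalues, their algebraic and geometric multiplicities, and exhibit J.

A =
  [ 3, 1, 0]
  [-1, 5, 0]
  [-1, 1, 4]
J_2(4) ⊕ J_1(4)

The characteristic polynomial is
  det(x·I − A) = x^3 - 12*x^2 + 48*x - 64 = (x - 4)^3

Eigenvalues and multiplicities (the geometric multiplicity of λ is n − rank(A − λI), which equals the number of Jordan blocks for λ):
  λ = 4: algebraic multiplicity = 3, geometric multiplicity = 2

Determining the block sizes for each eigenvalue:
  λ = 4: 2 blocks summing to 3 forces exactly one block of size 2 and the rest size 1 → block sizes [2, 1]

Assembling the blocks gives a Jordan form
J =
  [4, 1, 0]
  [0, 4, 0]
  [0, 0, 4]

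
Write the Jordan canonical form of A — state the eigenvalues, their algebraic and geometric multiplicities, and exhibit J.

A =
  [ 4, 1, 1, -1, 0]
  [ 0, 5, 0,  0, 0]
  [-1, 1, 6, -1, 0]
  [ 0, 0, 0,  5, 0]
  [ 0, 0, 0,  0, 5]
J_2(5) ⊕ J_1(5) ⊕ J_1(5) ⊕ J_1(5)

The characteristic polynomial is
  det(x·I − A) = x^5 - 25*x^4 + 250*x^3 - 1250*x^2 + 3125*x - 3125 = (x - 5)^5

Eigenvalues and multiplicities (the geometric multiplicity of λ is n − rank(A − λI), which equals the number of Jordan blocks for λ):
  λ = 5: algebraic multiplicity = 5, geometric multiplicity = 4

Determining the block sizes for each eigenvalue:
  λ = 5: 4 blocks summing to 5 forces exactly one block of size 2 and the rest size 1 → block sizes [2, 1, 1, 1]

Assembling the blocks gives a Jordan form
J =
  [5, 1, 0, 0, 0]
  [0, 5, 0, 0, 0]
  [0, 0, 5, 0, 0]
  [0, 0, 0, 5, 0]
  [0, 0, 0, 0, 5]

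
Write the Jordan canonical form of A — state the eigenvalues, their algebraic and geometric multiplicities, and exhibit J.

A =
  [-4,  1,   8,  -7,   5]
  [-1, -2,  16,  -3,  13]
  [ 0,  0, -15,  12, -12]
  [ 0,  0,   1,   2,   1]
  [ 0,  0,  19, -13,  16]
J_2(-3) ⊕ J_1(-3) ⊕ J_2(3)

The characteristic polynomial is
  det(x·I − A) = x^5 + 3*x^4 - 18*x^3 - 54*x^2 + 81*x + 243 = (x - 3)^2*(x + 3)^3

Eigenvalues and multiplicities (the geometric multiplicity of λ is n − rank(A − λI), which equals the number of Jordan blocks for λ):
  λ = -3: algebraic multiplicity = 3, geometric multiplicity = 2
  λ = 3: algebraic multiplicity = 2, geometric multiplicity = 1

Determining the block sizes for each eigenvalue:
  λ = -3: 2 blocks summing to 3 forces exactly one block of size 2 and the rest size 1 → block sizes [2, 1]
  λ = 3: one block (gm = 1), so the single block has size am = 2 → block sizes [2]

Assembling the blocks gives a Jordan form
J =
  [-3,  1,  0, 0, 0]
  [ 0, -3,  0, 0, 0]
  [ 0,  0, -3, 0, 0]
  [ 0,  0,  0, 3, 1]
  [ 0,  0,  0, 0, 3]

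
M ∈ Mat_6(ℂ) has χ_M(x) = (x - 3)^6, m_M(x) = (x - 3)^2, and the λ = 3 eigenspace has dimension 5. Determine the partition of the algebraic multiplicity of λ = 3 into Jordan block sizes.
Block sizes for λ = 3: [2, 1, 1, 1, 1]

Step 1 — from the characteristic polynomial, algebraic multiplicity of λ = 3 is 6. From dim ker(M − (3)·I) = 5, there are exactly 5 Jordan blocks for λ = 3.
Step 2 — from the minimal polynomial, the factor (x − 3)^2 tells us the largest block for λ = 3 has size 2.
Step 3 — with total size 6, 5 blocks, and largest block 2, the block sizes (in nonincreasing order) are [2, 1, 1, 1, 1].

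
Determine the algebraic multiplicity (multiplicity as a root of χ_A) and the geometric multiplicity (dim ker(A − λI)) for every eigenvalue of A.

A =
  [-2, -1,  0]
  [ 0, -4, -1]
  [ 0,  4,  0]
λ = -2: alg = 3, geom = 1

Step 1 — factor the characteristic polynomial to read off the algebraic multiplicities:
  χ_A(x) = (x + 2)^3

Step 2 — compute geometric multiplicities via the rank-nullity identity g(λ) = n − rank(A − λI):
  rank(A − (-2)·I) = 2, so dim ker(A − (-2)·I) = n − 2 = 1

Summary:
  λ = -2: algebraic multiplicity = 3, geometric multiplicity = 1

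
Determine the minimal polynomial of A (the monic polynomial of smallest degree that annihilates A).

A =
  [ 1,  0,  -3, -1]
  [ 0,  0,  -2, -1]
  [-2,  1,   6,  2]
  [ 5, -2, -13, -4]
x^4 - 3*x^3 + 3*x^2 - x

The characteristic polynomial is χ_A(x) = x*(x - 1)^3, so the eigenvalues are known. The minimal polynomial is
  m_A(x) = Π_λ (x − λ)^{k_λ}
where k_λ is the size of the *largest* Jordan block for λ (equivalently, the smallest k with (A − λI)^k v = 0 for every generalised eigenvector v of λ).

  λ = 0: largest Jordan block has size 1, contributing (x − 0)
  λ = 1: largest Jordan block has size 3, contributing (x − 1)^3

So m_A(x) = x*(x - 1)^3 = x^4 - 3*x^3 + 3*x^2 - x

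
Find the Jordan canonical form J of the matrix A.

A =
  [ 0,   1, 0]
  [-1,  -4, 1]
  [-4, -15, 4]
J_3(0)

The characteristic polynomial is
  det(x·I − A) = x^3

Eigenvalues and multiplicities (the geometric multiplicity of λ is n − rank(A − λI), which equals the number of Jordan blocks for λ):
  λ = 0: algebraic multiplicity = 3, geometric multiplicity = 1

Determining the block sizes for each eigenvalue:
  λ = 0: one block (gm = 1), so the single block has size am = 3 → block sizes [3]

Assembling the blocks gives a Jordan form
J =
  [0, 1, 0]
  [0, 0, 1]
  [0, 0, 0]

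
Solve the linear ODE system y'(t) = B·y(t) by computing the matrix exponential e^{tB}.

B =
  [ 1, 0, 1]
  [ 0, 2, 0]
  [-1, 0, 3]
e^{tB} =
  [-t*exp(2*t) + exp(2*t), 0, t*exp(2*t)]
  [0, exp(2*t), 0]
  [-t*exp(2*t), 0, t*exp(2*t) + exp(2*t)]

Strategy: write B = P · J · P⁻¹ where J is a Jordan canonical form, so e^{tB} = P · e^{tJ} · P⁻¹, and e^{tJ} can be computed block-by-block.

B has Jordan form
J =
  [2, 1, 0]
  [0, 2, 0]
  [0, 0, 2]
(up to reordering of blocks).

Per-block formulas:
  For a 1×1 block at λ = 2: exp(t · [2]) = [e^(2t)].
  For a 2×2 Jordan block J_2(2): exp(t · J_2(2)) = e^(2t)·(I + t·N), where N is the 2×2 nilpotent shift.

After assembling e^{tJ} and conjugating by P, we get:

e^{tB} =
  [-t*exp(2*t) + exp(2*t), 0, t*exp(2*t)]
  [0, exp(2*t), 0]
  [-t*exp(2*t), 0, t*exp(2*t) + exp(2*t)]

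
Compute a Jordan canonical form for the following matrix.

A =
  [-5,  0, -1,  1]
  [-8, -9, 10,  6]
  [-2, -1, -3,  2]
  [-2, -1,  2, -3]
J_2(-5) ⊕ J_2(-5)

The characteristic polynomial is
  det(x·I − A) = x^4 + 20*x^3 + 150*x^2 + 500*x + 625 = (x + 5)^4

Eigenvalues and multiplicities (the geometric multiplicity of λ is n − rank(A − λI), which equals the number of Jordan blocks for λ):
  λ = -5: algebraic multiplicity = 4, geometric multiplicity = 2

Determining the block sizes for each eigenvalue:
  λ = -5: with am = 4 and gm = 2, the partition is not yet determined (e.g. several partitions of 4 into 2 parts exist). Let N = A − (-5)·I. Computing rank(N^1) = 2, rank(N^2) = 0; the number of blocks of size ≥ j is rank(N^{j−1}) − rank(N^j), giving [2, 2]. So we have 2 block(s) of size 2 → block sizes [2, 2]

Assembling the blocks gives a Jordan form
J =
  [-5,  1,  0,  0]
  [ 0, -5,  0,  0]
  [ 0,  0, -5,  1]
  [ 0,  0,  0, -5]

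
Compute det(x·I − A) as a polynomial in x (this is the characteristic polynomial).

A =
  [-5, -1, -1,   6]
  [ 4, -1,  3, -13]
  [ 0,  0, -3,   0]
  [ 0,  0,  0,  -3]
x^4 + 12*x^3 + 54*x^2 + 108*x + 81

Expanding det(x·I − A) (e.g. by cofactor expansion or by noting that A is similar to its Jordan form J, which has the same characteristic polynomial as A) gives
  χ_A(x) = x^4 + 12*x^3 + 54*x^2 + 108*x + 81
which factors as (x + 3)^4. The eigenvalues (with algebraic multiplicities) are λ = -3 with multiplicity 4.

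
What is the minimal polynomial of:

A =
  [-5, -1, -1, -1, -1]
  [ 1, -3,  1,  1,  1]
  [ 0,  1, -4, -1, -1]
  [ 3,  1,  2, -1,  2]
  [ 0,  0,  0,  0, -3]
x^3 + 10*x^2 + 33*x + 36

The characteristic polynomial is χ_A(x) = (x + 3)^4*(x + 4), so the eigenvalues are known. The minimal polynomial is
  m_A(x) = Π_λ (x − λ)^{k_λ}
where k_λ is the size of the *largest* Jordan block for λ (equivalently, the smallest k with (A − λI)^k v = 0 for every generalised eigenvector v of λ).

  λ = -4: largest Jordan block has size 1, contributing (x + 4)
  λ = -3: largest Jordan block has size 2, contributing (x + 3)^2

So m_A(x) = (x + 3)^2*(x + 4) = x^3 + 10*x^2 + 33*x + 36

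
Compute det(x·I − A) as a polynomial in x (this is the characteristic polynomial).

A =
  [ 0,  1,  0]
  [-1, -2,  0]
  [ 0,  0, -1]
x^3 + 3*x^2 + 3*x + 1

Expanding det(x·I − A) (e.g. by cofactor expansion or by noting that A is similar to its Jordan form J, which has the same characteristic polynomial as A) gives
  χ_A(x) = x^3 + 3*x^2 + 3*x + 1
which factors as (x + 1)^3. The eigenvalues (with algebraic multiplicities) are λ = -1 with multiplicity 3.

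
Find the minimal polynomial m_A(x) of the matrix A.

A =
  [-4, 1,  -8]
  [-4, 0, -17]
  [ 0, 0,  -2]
x^3 + 6*x^2 + 12*x + 8

The characteristic polynomial is χ_A(x) = (x + 2)^3, so the eigenvalues are known. The minimal polynomial is
  m_A(x) = Π_λ (x − λ)^{k_λ}
where k_λ is the size of the *largest* Jordan block for λ (equivalently, the smallest k with (A − λI)^k v = 0 for every generalised eigenvector v of λ).

  λ = -2: largest Jordan block has size 3, contributing (x + 2)^3

So m_A(x) = (x + 2)^3 = x^3 + 6*x^2 + 12*x + 8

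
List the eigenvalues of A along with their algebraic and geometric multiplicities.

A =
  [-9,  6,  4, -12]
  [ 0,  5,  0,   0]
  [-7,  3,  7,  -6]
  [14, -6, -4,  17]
λ = 5: alg = 4, geom = 3

Step 1 — factor the characteristic polynomial to read off the algebraic multiplicities:
  χ_A(x) = (x - 5)^4

Step 2 — compute geometric multiplicities via the rank-nullity identity g(λ) = n − rank(A − λI):
  rank(A − (5)·I) = 1, so dim ker(A − (5)·I) = n − 1 = 3

Summary:
  λ = 5: algebraic multiplicity = 4, geometric multiplicity = 3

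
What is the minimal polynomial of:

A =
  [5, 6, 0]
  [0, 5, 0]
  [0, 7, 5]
x^2 - 10*x + 25

The characteristic polynomial is χ_A(x) = (x - 5)^3, so the eigenvalues are known. The minimal polynomial is
  m_A(x) = Π_λ (x − λ)^{k_λ}
where k_λ is the size of the *largest* Jordan block for λ (equivalently, the smallest k with (A − λI)^k v = 0 for every generalised eigenvector v of λ).

  λ = 5: largest Jordan block has size 2, contributing (x − 5)^2

So m_A(x) = (x - 5)^2 = x^2 - 10*x + 25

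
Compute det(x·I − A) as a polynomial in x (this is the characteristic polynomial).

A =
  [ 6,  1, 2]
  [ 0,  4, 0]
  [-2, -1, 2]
x^3 - 12*x^2 + 48*x - 64

Expanding det(x·I − A) (e.g. by cofactor expansion or by noting that A is similar to its Jordan form J, which has the same characteristic polynomial as A) gives
  χ_A(x) = x^3 - 12*x^2 + 48*x - 64
which factors as (x - 4)^3. The eigenvalues (with algebraic multiplicities) are λ = 4 with multiplicity 3.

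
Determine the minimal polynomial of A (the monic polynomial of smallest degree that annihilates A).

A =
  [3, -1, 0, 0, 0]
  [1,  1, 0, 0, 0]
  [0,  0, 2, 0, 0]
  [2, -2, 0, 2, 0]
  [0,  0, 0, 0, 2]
x^2 - 4*x + 4

The characteristic polynomial is χ_A(x) = (x - 2)^5, so the eigenvalues are known. The minimal polynomial is
  m_A(x) = Π_λ (x − λ)^{k_λ}
where k_λ is the size of the *largest* Jordan block for λ (equivalently, the smallest k with (A − λI)^k v = 0 for every generalised eigenvector v of λ).

  λ = 2: largest Jordan block has size 2, contributing (x − 2)^2

So m_A(x) = (x - 2)^2 = x^2 - 4*x + 4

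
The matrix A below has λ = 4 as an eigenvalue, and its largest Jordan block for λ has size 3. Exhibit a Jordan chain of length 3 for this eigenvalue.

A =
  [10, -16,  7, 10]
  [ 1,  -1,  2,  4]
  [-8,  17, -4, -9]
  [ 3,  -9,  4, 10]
A Jordan chain for λ = 4 of length 3:
v_1 = (1, 1, 0, 1)ᵀ
v_2 = (-4, -3, 1, -3)ᵀ
v_3 = (2, 1, 0, 0)ᵀ

Let N = A − (4)·I. We want v_3 with N^3 v_3 = 0 but N^2 v_3 ≠ 0; then v_{j-1} := N · v_j for j = 3, …, 2.

Pick v_3 = (2, 1, 0, 0)ᵀ.
Then v_2 = N · v_3 = (-4, -3, 1, -3)ᵀ.
Then v_1 = N · v_2 = (1, 1, 0, 1)ᵀ.

Sanity check: (A − (4)·I) v_1 = (0, 0, 0, 0)ᵀ = 0. ✓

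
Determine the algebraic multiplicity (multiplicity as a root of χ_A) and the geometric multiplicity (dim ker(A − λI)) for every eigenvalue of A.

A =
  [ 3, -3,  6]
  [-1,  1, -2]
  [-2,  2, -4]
λ = 0: alg = 3, geom = 2

Step 1 — factor the characteristic polynomial to read off the algebraic multiplicities:
  χ_A(x) = x^3

Step 2 — compute geometric multiplicities via the rank-nullity identity g(λ) = n − rank(A − λI):
  rank(A − (0)·I) = 1, so dim ker(A − (0)·I) = n − 1 = 2

Summary:
  λ = 0: algebraic multiplicity = 3, geometric multiplicity = 2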